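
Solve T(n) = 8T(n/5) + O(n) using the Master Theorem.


a=8, b=5, c=1. log_5(8)=1.292 > c=1. Case 1: O(n^log_b(a)) = O(n^1.292)
Complexity: O(n^1.292)


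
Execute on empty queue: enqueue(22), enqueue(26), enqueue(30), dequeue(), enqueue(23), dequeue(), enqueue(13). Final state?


enqueue(22) -> [22]
enqueue(26) -> [22, 26]
enqueue(30) -> [22, 26, 30]
dequeue() returns 22 -> [26, 30]
enqueue(23) -> [26, 30, 23]
dequeue() returns 26 -> [30, 23]
enqueue(13) -> [30, 23, 13]
Final queue (front to back): [30, 23, 13]


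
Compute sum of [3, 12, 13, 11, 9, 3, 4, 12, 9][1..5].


Prefix sums: [0, 3, 15, 28, 39, 48, 51, 55, 67, 76]
Sum[1..5] = prefix[6] - prefix[1] = 51 - 3 = 48


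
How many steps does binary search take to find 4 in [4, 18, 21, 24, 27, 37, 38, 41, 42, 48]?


Search for 4:
[0,9] mid=4 arr[4]=27
[0,3] mid=1 arr[1]=18
[0,0] mid=0 arr[0]=4
Total: 3 comparisons


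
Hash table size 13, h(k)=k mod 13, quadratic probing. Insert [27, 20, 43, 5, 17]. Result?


Insertions: 27->slot 1; 20->slot 7; 43->slot 4; 5->slot 5; 17->slot 8
Table: [None, 27, None, None, 43, 5, None, 20, 17, None, None, None, None]


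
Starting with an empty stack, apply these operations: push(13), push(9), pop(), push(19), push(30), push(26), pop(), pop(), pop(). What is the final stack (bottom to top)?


push(13) -> [13]
push(9) -> [13, 9]
pop() returns 9 -> [13]
push(19) -> [13, 19]
push(30) -> [13, 19, 30]
push(26) -> [13, 19, 30, 26]
pop() returns 26 -> [13, 19, 30]
pop() returns 30 -> [13, 19]
pop() returns 19 -> [13]
Final stack (bottom to top): [13]


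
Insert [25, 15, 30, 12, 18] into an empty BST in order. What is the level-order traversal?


Root = 25; build tree by BST insertion.
Level-Order traversal: [25, 15, 30, 12, 18]


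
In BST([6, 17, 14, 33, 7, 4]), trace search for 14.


BST root = 6
Search for 14: compare at each node
Path: [6, 17, 14]


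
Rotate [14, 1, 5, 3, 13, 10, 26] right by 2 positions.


Right rotate by 2: [10, 26, 14, 1, 5, 3, 13]


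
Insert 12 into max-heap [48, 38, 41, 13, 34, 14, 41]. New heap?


Append 12: [48, 38, 41, 13, 34, 14, 41, 12]
Bubble up: no swaps needed
Result: [48, 38, 41, 13, 34, 14, 41, 12]


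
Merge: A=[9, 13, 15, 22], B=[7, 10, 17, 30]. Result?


Compare heads, take smaller each step.
Merged: [7, 9, 10, 13, 15, 17, 22, 30]


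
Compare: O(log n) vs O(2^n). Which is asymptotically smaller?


logarithmic grows slower than exponential
O(log n) is asymptotically smaller; O(2^n) grows faster


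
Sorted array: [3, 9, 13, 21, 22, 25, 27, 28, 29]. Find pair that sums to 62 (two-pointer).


Two pointers: lo=0, hi=8
No pair sums to 62


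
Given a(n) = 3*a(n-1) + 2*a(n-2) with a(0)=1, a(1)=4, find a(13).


Build bottom-up:
...a(11)=1293962, a(12)=4608514, a(13)=3*4608514+2*1293962=16413466


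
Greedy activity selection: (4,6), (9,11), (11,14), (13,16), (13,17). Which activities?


Greedy: pick earliest-ending, then skip overlaps.
Selected (3 activities): [(4, 6), (9, 11), (11, 14)]


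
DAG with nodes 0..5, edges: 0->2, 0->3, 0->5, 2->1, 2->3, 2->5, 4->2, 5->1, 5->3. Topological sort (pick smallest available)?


Kahn's algorithm, process smallest node first
Order: [0, 4, 2, 5, 1, 3]


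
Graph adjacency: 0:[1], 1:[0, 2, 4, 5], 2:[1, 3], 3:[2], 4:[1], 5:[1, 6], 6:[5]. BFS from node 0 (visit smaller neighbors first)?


BFS queue: start with [0]
Visit order: [0, 1, 2, 4, 5, 3, 6]


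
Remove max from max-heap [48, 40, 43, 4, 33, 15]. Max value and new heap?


Max = 48
Replace root with last, heapify down
Resulting heap: [43, 40, 15, 4, 33]


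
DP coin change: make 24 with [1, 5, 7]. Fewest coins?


dp[0]=0; dp[i]=1+min(dp[i-c] for c in coins)
...dp[19]=3, dp[20]=4, dp[21]=3, dp[22]=4, dp[23]=5, dp[24]=4
Minimum coins for 24 = 4


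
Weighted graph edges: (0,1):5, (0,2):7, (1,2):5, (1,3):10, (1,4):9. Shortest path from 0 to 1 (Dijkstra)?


Dijkstra from 0:
Distances: {0: 0, 1: 5, 2: 7, 3: 15, 4: 14}
Shortest distance to 1 = 5, path = [0, 1]


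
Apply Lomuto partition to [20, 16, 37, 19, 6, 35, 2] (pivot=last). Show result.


Elements <= 2 go left of pivot.
Result: [2, 16, 37, 19, 6, 35, 20], pivot at index 0


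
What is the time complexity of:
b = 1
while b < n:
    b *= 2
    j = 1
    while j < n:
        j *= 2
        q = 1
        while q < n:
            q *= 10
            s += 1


Per nesting level: O(log n) * O(log n) * O(log n) = O((log n)^3)
Complexity: O((log n)^3)


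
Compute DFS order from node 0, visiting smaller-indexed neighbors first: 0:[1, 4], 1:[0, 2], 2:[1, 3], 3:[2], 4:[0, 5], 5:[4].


DFS stack-based: start with [0]
Visit order: [0, 1, 2, 3, 4, 5]


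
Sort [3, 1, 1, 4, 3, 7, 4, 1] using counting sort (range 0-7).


Count array: [0, 3, 0, 2, 2, 0, 0, 1]
Reconstruct: [1, 1, 1, 3, 3, 4, 4, 7]


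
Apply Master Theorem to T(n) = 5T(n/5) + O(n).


a=5, b=5, c=1. log_5(5)=1 = c=1. Case 2: O(n^c log n) = O(n log n)
Complexity: O(n log n)


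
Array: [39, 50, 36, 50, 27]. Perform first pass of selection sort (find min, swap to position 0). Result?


After one pass: [27, 50, 36, 50, 39]


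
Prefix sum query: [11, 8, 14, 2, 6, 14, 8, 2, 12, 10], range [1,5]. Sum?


Prefix sums: [0, 11, 19, 33, 35, 41, 55, 63, 65, 77, 87]
Sum[1..5] = prefix[6] - prefix[1] = 55 - 11 = 44


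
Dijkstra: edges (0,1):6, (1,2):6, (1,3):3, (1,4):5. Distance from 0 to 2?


Dijkstra from 0:
Distances: {0: 0, 1: 6, 2: 12, 3: 9, 4: 11}
Shortest distance to 2 = 12, path = [0, 1, 2]


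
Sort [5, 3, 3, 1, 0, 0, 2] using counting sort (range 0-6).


Count array: [2, 1, 1, 2, 0, 1, 0]
Reconstruct: [0, 0, 1, 2, 3, 3, 5]


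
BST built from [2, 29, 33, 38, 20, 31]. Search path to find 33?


BST root = 2
Search for 33: compare at each node
Path: [2, 29, 33]


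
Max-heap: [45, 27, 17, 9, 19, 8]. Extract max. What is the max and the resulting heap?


Max = 45
Replace root with last, heapify down
Resulting heap: [27, 19, 17, 9, 8]


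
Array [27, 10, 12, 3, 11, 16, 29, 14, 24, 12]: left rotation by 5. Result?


Left rotate by 5: [16, 29, 14, 24, 12, 27, 10, 12, 3, 11]


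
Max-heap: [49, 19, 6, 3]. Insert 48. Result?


Append 48: [49, 19, 6, 3, 48]
Bubble up: swap idx 4(48) with idx 1(19)
Result: [49, 48, 6, 3, 19]


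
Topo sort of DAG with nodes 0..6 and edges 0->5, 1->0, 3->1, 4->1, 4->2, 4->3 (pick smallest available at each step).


Kahn's algorithm, process smallest node first
Order: [4, 2, 3, 1, 0, 5, 6]


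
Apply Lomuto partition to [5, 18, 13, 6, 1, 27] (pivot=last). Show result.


Elements <= 27 go left of pivot.
Result: [5, 18, 13, 6, 1, 27], pivot at index 5


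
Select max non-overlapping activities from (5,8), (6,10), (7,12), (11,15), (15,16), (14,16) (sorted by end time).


Greedy: pick earliest-ending, then skip overlaps.
Selected (3 activities): [(5, 8), (11, 15), (15, 16)]


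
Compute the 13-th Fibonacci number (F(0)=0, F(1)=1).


F(n)=F(n-1)+F(n-2)
...F(11)=89, F(12)=144, F(13)=233


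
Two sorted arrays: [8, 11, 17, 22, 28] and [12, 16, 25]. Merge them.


Compare heads, take smaller each step.
Merged: [8, 11, 12, 16, 17, 22, 25, 28]


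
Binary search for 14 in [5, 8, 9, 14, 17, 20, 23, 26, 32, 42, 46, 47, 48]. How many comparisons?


Search for 14:
[0,12] mid=6 arr[6]=23
[0,5] mid=2 arr[2]=9
[3,5] mid=4 arr[4]=17
[3,3] mid=3 arr[3]=14
Total: 4 comparisons


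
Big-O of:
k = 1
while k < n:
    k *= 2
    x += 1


Per nesting level: O(log n) = O(log n)
Complexity: O(log n)


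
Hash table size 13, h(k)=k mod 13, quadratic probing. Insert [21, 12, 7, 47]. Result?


Insertions: 21->slot 8; 12->slot 12; 7->slot 7; 47->slot 9
Table: [None, None, None, None, None, None, None, 7, 21, 47, None, None, 12]


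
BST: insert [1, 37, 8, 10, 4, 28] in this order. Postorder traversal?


Root = 1; build tree by BST insertion.
Postorder traversal: [4, 28, 10, 8, 37, 1]


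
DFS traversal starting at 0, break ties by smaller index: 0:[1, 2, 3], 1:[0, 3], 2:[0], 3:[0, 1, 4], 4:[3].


DFS stack-based: start with [0]
Visit order: [0, 1, 3, 4, 2]


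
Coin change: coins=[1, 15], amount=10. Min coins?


dp[0]=0; dp[i]=1+min(dp[i-c] for c in coins)
...dp[5]=5, dp[6]=6, dp[7]=7, dp[8]=8, dp[9]=9, dp[10]=10
Minimum coins for 10 = 10


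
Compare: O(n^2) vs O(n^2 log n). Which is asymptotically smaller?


quadratic grows slower than n^2 log n
O(n^2) is asymptotically smaller; O(n^2 log n) grows faster


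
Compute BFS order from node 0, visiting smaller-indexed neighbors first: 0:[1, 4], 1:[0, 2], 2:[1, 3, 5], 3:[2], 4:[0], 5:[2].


BFS queue: start with [0]
Visit order: [0, 1, 4, 2, 3, 5]


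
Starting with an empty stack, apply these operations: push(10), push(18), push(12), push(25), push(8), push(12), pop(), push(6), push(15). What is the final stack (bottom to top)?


push(10) -> [10]
push(18) -> [10, 18]
push(12) -> [10, 18, 12]
push(25) -> [10, 18, 12, 25]
push(8) -> [10, 18, 12, 25, 8]
push(12) -> [10, 18, 12, 25, 8, 12]
pop() returns 12 -> [10, 18, 12, 25, 8]
push(6) -> [10, 18, 12, 25, 8, 6]
push(15) -> [10, 18, 12, 25, 8, 6, 15]
Final stack (bottom to top): [10, 18, 12, 25, 8, 6, 15]


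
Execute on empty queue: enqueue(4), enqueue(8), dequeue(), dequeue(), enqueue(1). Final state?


enqueue(4) -> [4]
enqueue(8) -> [4, 8]
dequeue() returns 4 -> [8]
dequeue() returns 8 -> []
enqueue(1) -> [1]
Final queue (front to back): [1]


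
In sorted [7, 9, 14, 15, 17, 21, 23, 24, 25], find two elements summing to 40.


Two pointers: lo=0, hi=8
Found pair: (15, 25) summing to 40


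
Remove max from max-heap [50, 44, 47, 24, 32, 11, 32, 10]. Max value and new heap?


Max = 50
Replace root with last, heapify down
Resulting heap: [47, 44, 32, 24, 32, 11, 10]


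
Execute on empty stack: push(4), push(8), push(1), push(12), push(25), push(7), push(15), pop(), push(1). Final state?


push(4) -> [4]
push(8) -> [4, 8]
push(1) -> [4, 8, 1]
push(12) -> [4, 8, 1, 12]
push(25) -> [4, 8, 1, 12, 25]
push(7) -> [4, 8, 1, 12, 25, 7]
push(15) -> [4, 8, 1, 12, 25, 7, 15]
pop() returns 15 -> [4, 8, 1, 12, 25, 7]
push(1) -> [4, 8, 1, 12, 25, 7, 1]
Final stack (bottom to top): [4, 8, 1, 12, 25, 7, 1]


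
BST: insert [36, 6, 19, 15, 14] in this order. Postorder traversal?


Root = 36; build tree by BST insertion.
Postorder traversal: [14, 15, 19, 6, 36]


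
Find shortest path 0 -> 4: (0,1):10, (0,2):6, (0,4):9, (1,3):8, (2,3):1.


Dijkstra from 0:
Distances: {0: 0, 1: 10, 2: 6, 3: 7, 4: 9}
Shortest distance to 4 = 9, path = [0, 4]


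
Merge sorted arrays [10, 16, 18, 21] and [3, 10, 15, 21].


Compare heads, take smaller each step.
Merged: [3, 10, 10, 15, 16, 18, 21, 21]


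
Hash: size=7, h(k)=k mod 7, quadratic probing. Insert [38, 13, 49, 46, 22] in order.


Insertions: 38->slot 3; 13->slot 6; 49->slot 0; 46->slot 4; 22->slot 1
Table: [49, 22, None, 38, 46, None, 13]


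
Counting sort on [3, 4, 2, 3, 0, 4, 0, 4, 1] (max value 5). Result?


Count array: [2, 1, 1, 2, 3, 0]
Reconstruct: [0, 0, 1, 2, 3, 3, 4, 4, 4]


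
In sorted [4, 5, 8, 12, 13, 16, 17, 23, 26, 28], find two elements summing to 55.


Two pointers: lo=0, hi=9
No pair sums to 55


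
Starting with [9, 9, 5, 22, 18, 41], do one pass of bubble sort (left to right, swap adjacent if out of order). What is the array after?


After one pass: [9, 5, 9, 18, 22, 41]


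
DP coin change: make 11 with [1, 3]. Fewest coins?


dp[0]=0; dp[i]=1+min(dp[i-c] for c in coins)
...dp[6]=2, dp[7]=3, dp[8]=4, dp[9]=3, dp[10]=4, dp[11]=5
Minimum coins for 11 = 5


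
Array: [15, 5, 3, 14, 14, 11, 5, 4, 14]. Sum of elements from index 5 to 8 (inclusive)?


Prefix sums: [0, 15, 20, 23, 37, 51, 62, 67, 71, 85]
Sum[5..8] = prefix[9] - prefix[5] = 85 - 51 = 34


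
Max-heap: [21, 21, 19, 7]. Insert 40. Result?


Append 40: [21, 21, 19, 7, 40]
Bubble up: swap idx 4(40) with idx 1(21); swap idx 1(40) with idx 0(21)
Result: [40, 21, 19, 7, 21]


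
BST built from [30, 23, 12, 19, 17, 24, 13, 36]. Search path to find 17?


BST root = 30
Search for 17: compare at each node
Path: [30, 23, 12, 19, 17]


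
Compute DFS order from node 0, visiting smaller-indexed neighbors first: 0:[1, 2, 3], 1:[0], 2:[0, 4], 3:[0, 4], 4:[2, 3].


DFS stack-based: start with [0]
Visit order: [0, 1, 2, 4, 3]


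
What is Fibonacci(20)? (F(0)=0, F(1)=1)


F(n)=F(n-1)+F(n-2)
...F(18)=2584, F(19)=4181, F(20)=6765


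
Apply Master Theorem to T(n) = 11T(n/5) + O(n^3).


a=11, b=5, c=3. log_5(11)=1.490 < c=3. Case 3: O(n^c) = O(n^3)
Complexity: O(n^3)


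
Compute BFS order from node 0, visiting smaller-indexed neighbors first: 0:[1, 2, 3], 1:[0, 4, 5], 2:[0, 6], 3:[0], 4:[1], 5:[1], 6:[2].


BFS queue: start with [0]
Visit order: [0, 1, 2, 3, 4, 5, 6]


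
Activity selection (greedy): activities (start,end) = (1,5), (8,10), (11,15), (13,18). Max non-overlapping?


Greedy: pick earliest-ending, then skip overlaps.
Selected (3 activities): [(1, 5), (8, 10), (11, 15)]


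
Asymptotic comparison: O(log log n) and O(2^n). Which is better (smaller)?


double-logarithmic grows slower than exponential
O(log log n) is asymptotically smaller; O(2^n) grows faster


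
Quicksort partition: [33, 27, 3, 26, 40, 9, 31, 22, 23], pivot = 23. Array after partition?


Elements <= 23 go left of pivot.
Result: [3, 9, 22, 23, 40, 27, 31, 33, 26], pivot at index 3


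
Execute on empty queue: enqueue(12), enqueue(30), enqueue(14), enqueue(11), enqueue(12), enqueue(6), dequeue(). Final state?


enqueue(12) -> [12]
enqueue(30) -> [12, 30]
enqueue(14) -> [12, 30, 14]
enqueue(11) -> [12, 30, 14, 11]
enqueue(12) -> [12, 30, 14, 11, 12]
enqueue(6) -> [12, 30, 14, 11, 12, 6]
dequeue() returns 12 -> [30, 14, 11, 12, 6]
Final queue (front to back): [30, 14, 11, 12, 6]


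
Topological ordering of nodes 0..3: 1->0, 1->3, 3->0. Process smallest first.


Kahn's algorithm, process smallest node first
Order: [1, 2, 3, 0]


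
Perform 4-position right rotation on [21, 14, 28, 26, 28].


Right rotate by 4: [14, 28, 26, 28, 21]


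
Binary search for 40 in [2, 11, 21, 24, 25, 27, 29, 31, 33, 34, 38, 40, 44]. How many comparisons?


Search for 40:
[0,12] mid=6 arr[6]=29
[7,12] mid=9 arr[9]=34
[10,12] mid=11 arr[11]=40
Total: 3 comparisons


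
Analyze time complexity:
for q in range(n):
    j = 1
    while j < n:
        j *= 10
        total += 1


Per nesting level: O(n) * O(log n) = O(n log n)
Complexity: O(n log n)


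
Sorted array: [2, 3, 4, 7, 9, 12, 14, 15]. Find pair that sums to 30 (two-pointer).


Two pointers: lo=0, hi=7
No pair sums to 30


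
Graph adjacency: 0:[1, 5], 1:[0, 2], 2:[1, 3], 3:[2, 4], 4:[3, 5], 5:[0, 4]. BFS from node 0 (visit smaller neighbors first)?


BFS queue: start with [0]
Visit order: [0, 1, 5, 2, 4, 3]


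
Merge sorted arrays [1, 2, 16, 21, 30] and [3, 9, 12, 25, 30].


Compare heads, take smaller each step.
Merged: [1, 2, 3, 9, 12, 16, 21, 25, 30, 30]


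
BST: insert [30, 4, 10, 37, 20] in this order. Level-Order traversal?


Root = 30; build tree by BST insertion.
Level-Order traversal: [30, 4, 37, 10, 20]


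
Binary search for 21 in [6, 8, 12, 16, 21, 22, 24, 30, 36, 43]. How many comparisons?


Search for 21:
[0,9] mid=4 arr[4]=21
Total: 1 comparisons


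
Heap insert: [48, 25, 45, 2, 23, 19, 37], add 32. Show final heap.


Append 32: [48, 25, 45, 2, 23, 19, 37, 32]
Bubble up: swap idx 7(32) with idx 3(2); swap idx 3(32) with idx 1(25)
Result: [48, 32, 45, 25, 23, 19, 37, 2]


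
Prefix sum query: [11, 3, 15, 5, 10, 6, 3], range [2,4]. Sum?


Prefix sums: [0, 11, 14, 29, 34, 44, 50, 53]
Sum[2..4] = prefix[5] - prefix[2] = 44 - 14 = 30


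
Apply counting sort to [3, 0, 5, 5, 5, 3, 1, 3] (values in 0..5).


Count array: [1, 1, 0, 3, 0, 3]
Reconstruct: [0, 1, 3, 3, 3, 5, 5, 5]


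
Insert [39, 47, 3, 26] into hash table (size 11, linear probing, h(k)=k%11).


Insertions: 39->slot 6; 47->slot 3; 3->slot 4; 26->slot 5
Table: [None, None, None, 47, 3, 26, 39, None, None, None, None]


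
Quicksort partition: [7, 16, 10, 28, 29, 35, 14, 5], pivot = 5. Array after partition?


Elements <= 5 go left of pivot.
Result: [5, 16, 10, 28, 29, 35, 14, 7], pivot at index 0


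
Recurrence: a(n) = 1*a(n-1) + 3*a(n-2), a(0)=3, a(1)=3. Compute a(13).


Build bottom-up:
...a(11)=18480, a(12)=42627, a(13)=1*42627+3*18480=98067


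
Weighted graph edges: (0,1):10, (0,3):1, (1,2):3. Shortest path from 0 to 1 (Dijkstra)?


Dijkstra from 0:
Distances: {0: 0, 1: 10, 2: 13, 3: 1}
Shortest distance to 1 = 10, path = [0, 1]


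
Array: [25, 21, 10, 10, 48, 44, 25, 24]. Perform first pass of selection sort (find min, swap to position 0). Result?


After one pass: [10, 21, 25, 10, 48, 44, 25, 24]


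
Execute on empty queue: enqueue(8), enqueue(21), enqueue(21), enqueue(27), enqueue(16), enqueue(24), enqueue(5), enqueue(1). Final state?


enqueue(8) -> [8]
enqueue(21) -> [8, 21]
enqueue(21) -> [8, 21, 21]
enqueue(27) -> [8, 21, 21, 27]
enqueue(16) -> [8, 21, 21, 27, 16]
enqueue(24) -> [8, 21, 21, 27, 16, 24]
enqueue(5) -> [8, 21, 21, 27, 16, 24, 5]
enqueue(1) -> [8, 21, 21, 27, 16, 24, 5, 1]
Final queue (front to back): [8, 21, 21, 27, 16, 24, 5, 1]


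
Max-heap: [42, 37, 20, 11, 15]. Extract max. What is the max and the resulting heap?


Max = 42
Replace root with last, heapify down
Resulting heap: [37, 15, 20, 11]


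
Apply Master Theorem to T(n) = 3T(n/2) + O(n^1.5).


a=3, b=2, c=1.5. log_2(3)=1.585 > c=1.5. Case 1: O(n^log_b(a)) = O(n^1.585)
Complexity: O(n^1.585)


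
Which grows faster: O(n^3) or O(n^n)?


cubic grows slower than n^n
O(n^3) is asymptotically smaller; O(n^n) grows faster


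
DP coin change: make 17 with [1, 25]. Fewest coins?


dp[0]=0; dp[i]=1+min(dp[i-c] for c in coins)
...dp[12]=12, dp[13]=13, dp[14]=14, dp[15]=15, dp[16]=16, dp[17]=17
Minimum coins for 17 = 17


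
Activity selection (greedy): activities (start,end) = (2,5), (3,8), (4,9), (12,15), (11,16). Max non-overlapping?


Greedy: pick earliest-ending, then skip overlaps.
Selected (2 activities): [(2, 5), (12, 15)]


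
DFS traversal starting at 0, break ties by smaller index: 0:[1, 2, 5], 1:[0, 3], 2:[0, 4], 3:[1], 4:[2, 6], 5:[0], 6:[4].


DFS stack-based: start with [0]
Visit order: [0, 1, 3, 2, 4, 6, 5]


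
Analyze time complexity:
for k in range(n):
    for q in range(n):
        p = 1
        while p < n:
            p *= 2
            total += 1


Per nesting level: O(n) * O(n) * O(log n) = O(n^2 log n)
Complexity: O(n^2 log n)


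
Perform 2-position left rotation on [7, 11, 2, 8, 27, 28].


Left rotate by 2: [2, 8, 27, 28, 7, 11]


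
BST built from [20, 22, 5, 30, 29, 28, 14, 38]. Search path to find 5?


BST root = 20
Search for 5: compare at each node
Path: [20, 5]


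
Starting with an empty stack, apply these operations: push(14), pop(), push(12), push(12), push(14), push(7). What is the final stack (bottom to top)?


push(14) -> [14]
pop() returns 14 -> []
push(12) -> [12]
push(12) -> [12, 12]
push(14) -> [12, 12, 14]
push(7) -> [12, 12, 14, 7]
Final stack (bottom to top): [12, 12, 14, 7]


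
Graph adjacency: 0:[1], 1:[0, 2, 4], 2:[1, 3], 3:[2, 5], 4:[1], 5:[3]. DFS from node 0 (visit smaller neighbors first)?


DFS stack-based: start with [0]
Visit order: [0, 1, 2, 3, 5, 4]


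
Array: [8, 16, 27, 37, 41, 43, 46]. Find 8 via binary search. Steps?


Search for 8:
[0,6] mid=3 arr[3]=37
[0,2] mid=1 arr[1]=16
[0,0] mid=0 arr[0]=8
Total: 3 comparisons


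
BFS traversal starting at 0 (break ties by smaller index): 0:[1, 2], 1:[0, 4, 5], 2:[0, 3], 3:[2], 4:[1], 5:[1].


BFS queue: start with [0]
Visit order: [0, 1, 2, 4, 5, 3]


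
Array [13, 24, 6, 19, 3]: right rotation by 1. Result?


Right rotate by 1: [3, 13, 24, 6, 19]


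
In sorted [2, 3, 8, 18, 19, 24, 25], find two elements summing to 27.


Two pointers: lo=0, hi=6
Found pair: (2, 25) summing to 27


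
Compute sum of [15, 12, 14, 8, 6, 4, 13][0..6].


Prefix sums: [0, 15, 27, 41, 49, 55, 59, 72]
Sum[0..6] = prefix[7] - prefix[0] = 72 - 0 = 72


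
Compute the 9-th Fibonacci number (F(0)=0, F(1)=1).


F(n)=F(n-1)+F(n-2)
...F(7)=13, F(8)=21, F(9)=34


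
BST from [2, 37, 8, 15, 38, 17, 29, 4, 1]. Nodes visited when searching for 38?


BST root = 2
Search for 38: compare at each node
Path: [2, 37, 38]


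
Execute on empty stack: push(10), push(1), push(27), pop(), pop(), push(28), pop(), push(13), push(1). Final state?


push(10) -> [10]
push(1) -> [10, 1]
push(27) -> [10, 1, 27]
pop() returns 27 -> [10, 1]
pop() returns 1 -> [10]
push(28) -> [10, 28]
pop() returns 28 -> [10]
push(13) -> [10, 13]
push(1) -> [10, 13, 1]
Final stack (bottom to top): [10, 13, 1]


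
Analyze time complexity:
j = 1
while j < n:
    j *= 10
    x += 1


Per nesting level: O(log n) = O(log n)
Complexity: O(log n)


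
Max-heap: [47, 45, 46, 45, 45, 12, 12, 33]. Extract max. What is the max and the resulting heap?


Max = 47
Replace root with last, heapify down
Resulting heap: [46, 45, 33, 45, 45, 12, 12]


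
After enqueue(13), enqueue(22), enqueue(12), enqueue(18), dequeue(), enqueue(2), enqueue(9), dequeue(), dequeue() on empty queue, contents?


enqueue(13) -> [13]
enqueue(22) -> [13, 22]
enqueue(12) -> [13, 22, 12]
enqueue(18) -> [13, 22, 12, 18]
dequeue() returns 13 -> [22, 12, 18]
enqueue(2) -> [22, 12, 18, 2]
enqueue(9) -> [22, 12, 18, 2, 9]
dequeue() returns 22 -> [12, 18, 2, 9]
dequeue() returns 12 -> [18, 2, 9]
Final queue (front to back): [18, 2, 9]


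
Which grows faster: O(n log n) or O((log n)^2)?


polylogarithmic grows slower than linearithmic
O((log n)^2) is asymptotically smaller; O(n log n) grows faster


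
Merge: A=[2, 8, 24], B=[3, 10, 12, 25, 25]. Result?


Compare heads, take smaller each step.
Merged: [2, 3, 8, 10, 12, 24, 25, 25]


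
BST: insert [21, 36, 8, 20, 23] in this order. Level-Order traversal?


Root = 21; build tree by BST insertion.
Level-Order traversal: [21, 8, 36, 20, 23]


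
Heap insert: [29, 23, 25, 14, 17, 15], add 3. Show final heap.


Append 3: [29, 23, 25, 14, 17, 15, 3]
Bubble up: no swaps needed
Result: [29, 23, 25, 14, 17, 15, 3]


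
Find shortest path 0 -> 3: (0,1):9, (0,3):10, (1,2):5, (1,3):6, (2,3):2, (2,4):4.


Dijkstra from 0:
Distances: {0: 0, 1: 9, 2: 12, 3: 10, 4: 16}
Shortest distance to 3 = 10, path = [0, 3]


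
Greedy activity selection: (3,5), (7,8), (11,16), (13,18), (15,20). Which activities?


Greedy: pick earliest-ending, then skip overlaps.
Selected (3 activities): [(3, 5), (7, 8), (11, 16)]


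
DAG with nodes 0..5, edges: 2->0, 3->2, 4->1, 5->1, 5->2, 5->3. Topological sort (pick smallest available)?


Kahn's algorithm, process smallest node first
Order: [4, 5, 1, 3, 2, 0]


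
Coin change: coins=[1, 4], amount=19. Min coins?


dp[0]=0; dp[i]=1+min(dp[i-c] for c in coins)
...dp[14]=5, dp[15]=6, dp[16]=4, dp[17]=5, dp[18]=6, dp[19]=7
Minimum coins for 19 = 7


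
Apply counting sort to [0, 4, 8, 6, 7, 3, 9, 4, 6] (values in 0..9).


Count array: [1, 0, 0, 1, 2, 0, 2, 1, 1, 1]
Reconstruct: [0, 3, 4, 4, 6, 6, 7, 8, 9]


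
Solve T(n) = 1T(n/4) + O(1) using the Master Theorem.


a=1, b=4, c=0. log_4(1)=0 = c=0. Case 2: O(n^c log n) = O(log n)
Complexity: O(log n)


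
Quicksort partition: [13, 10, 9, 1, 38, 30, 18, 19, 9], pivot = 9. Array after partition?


Elements <= 9 go left of pivot.
Result: [9, 1, 9, 10, 38, 30, 18, 19, 13], pivot at index 2


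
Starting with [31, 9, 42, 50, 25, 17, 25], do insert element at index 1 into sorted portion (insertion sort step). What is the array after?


After one pass: [9, 31, 42, 50, 25, 17, 25]


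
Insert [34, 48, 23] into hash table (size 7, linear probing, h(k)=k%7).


Insertions: 34->slot 6; 48->slot 0; 23->slot 2
Table: [48, None, 23, None, None, None, 34]


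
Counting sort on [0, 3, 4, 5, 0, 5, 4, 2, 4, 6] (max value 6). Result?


Count array: [2, 0, 1, 1, 3, 2, 1]
Reconstruct: [0, 0, 2, 3, 4, 4, 4, 5, 5, 6]


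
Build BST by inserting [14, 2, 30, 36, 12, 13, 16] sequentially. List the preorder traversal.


Root = 14; build tree by BST insertion.
Preorder traversal: [14, 2, 12, 13, 30, 16, 36]


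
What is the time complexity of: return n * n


Analysis: constant-time operation, no loop
Complexity: O(1)


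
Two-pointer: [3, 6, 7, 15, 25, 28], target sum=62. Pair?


Two pointers: lo=0, hi=5
No pair sums to 62


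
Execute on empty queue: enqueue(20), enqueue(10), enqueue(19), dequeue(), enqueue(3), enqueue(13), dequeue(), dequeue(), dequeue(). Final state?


enqueue(20) -> [20]
enqueue(10) -> [20, 10]
enqueue(19) -> [20, 10, 19]
dequeue() returns 20 -> [10, 19]
enqueue(3) -> [10, 19, 3]
enqueue(13) -> [10, 19, 3, 13]
dequeue() returns 10 -> [19, 3, 13]
dequeue() returns 19 -> [3, 13]
dequeue() returns 3 -> [13]
Final queue (front to back): [13]


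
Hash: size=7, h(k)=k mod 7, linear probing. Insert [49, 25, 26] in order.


Insertions: 49->slot 0; 25->slot 4; 26->slot 5
Table: [49, None, None, None, 25, 26, None]


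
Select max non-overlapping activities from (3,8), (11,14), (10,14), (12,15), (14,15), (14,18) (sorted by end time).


Greedy: pick earliest-ending, then skip overlaps.
Selected (3 activities): [(3, 8), (11, 14), (14, 15)]


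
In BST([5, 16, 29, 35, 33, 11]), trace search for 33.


BST root = 5
Search for 33: compare at each node
Path: [5, 16, 29, 35, 33]


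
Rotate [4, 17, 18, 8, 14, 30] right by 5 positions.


Right rotate by 5: [17, 18, 8, 14, 30, 4]


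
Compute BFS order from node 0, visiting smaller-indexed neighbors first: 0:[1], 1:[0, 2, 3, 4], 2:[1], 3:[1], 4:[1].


BFS queue: start with [0]
Visit order: [0, 1, 2, 3, 4]


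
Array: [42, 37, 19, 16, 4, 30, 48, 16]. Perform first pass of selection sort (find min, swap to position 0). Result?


After one pass: [4, 37, 19, 16, 42, 30, 48, 16]


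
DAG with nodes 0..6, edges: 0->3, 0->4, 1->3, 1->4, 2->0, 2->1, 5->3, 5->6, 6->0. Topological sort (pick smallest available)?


Kahn's algorithm, process smallest node first
Order: [2, 1, 5, 6, 0, 3, 4]


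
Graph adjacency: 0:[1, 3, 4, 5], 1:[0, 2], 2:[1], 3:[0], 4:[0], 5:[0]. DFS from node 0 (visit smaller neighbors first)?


DFS stack-based: start with [0]
Visit order: [0, 1, 2, 3, 4, 5]


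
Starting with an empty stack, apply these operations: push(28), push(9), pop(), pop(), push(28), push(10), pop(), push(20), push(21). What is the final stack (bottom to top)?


push(28) -> [28]
push(9) -> [28, 9]
pop() returns 9 -> [28]
pop() returns 28 -> []
push(28) -> [28]
push(10) -> [28, 10]
pop() returns 10 -> [28]
push(20) -> [28, 20]
push(21) -> [28, 20, 21]
Final stack (bottom to top): [28, 20, 21]


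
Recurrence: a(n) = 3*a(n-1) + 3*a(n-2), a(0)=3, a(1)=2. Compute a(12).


Build bottom-up:
...a(10)=585630, a(11)=2220291, a(12)=3*2220291+3*585630=8417763


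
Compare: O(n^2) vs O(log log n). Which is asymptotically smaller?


double-logarithmic grows slower than quadratic
O(log log n) is asymptotically smaller; O(n^2) grows faster


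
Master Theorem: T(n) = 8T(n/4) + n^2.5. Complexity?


a=8, b=4, c=2.5. log_4(8)=1.5 < c=2.5. Case 3: O(n^c) = O(n^2.500)
Complexity: O(n^2.500)


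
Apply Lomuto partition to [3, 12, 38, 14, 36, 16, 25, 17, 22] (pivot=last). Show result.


Elements <= 22 go left of pivot.
Result: [3, 12, 14, 16, 17, 22, 25, 36, 38], pivot at index 5


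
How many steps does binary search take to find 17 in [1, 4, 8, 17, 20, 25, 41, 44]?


Search for 17:
[0,7] mid=3 arr[3]=17
Total: 1 comparisons


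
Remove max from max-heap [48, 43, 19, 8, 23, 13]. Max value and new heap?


Max = 48
Replace root with last, heapify down
Resulting heap: [43, 23, 19, 8, 13]


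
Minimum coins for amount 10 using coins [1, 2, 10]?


dp[0]=0; dp[i]=1+min(dp[i-c] for c in coins)
...dp[5]=3, dp[6]=3, dp[7]=4, dp[8]=4, dp[9]=5, dp[10]=1
Minimum coins for 10 = 1


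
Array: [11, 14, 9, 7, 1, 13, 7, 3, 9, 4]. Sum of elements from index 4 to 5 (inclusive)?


Prefix sums: [0, 11, 25, 34, 41, 42, 55, 62, 65, 74, 78]
Sum[4..5] = prefix[6] - prefix[4] = 55 - 41 = 14


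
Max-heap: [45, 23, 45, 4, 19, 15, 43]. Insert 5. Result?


Append 5: [45, 23, 45, 4, 19, 15, 43, 5]
Bubble up: swap idx 7(5) with idx 3(4)
Result: [45, 23, 45, 5, 19, 15, 43, 4]


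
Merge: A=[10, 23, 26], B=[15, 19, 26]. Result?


Compare heads, take smaller each step.
Merged: [10, 15, 19, 23, 26, 26]


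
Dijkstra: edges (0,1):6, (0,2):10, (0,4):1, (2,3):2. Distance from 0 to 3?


Dijkstra from 0:
Distances: {0: 0, 1: 6, 2: 10, 3: 12, 4: 1}
Shortest distance to 3 = 12, path = [0, 2, 3]


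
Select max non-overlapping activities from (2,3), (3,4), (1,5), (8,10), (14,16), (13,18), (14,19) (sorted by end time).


Greedy: pick earliest-ending, then skip overlaps.
Selected (4 activities): [(2, 3), (3, 4), (8, 10), (14, 16)]


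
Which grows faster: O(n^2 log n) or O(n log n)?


linearithmic grows slower than n^2 log n
O(n log n) is asymptotically smaller; O(n^2 log n) grows faster


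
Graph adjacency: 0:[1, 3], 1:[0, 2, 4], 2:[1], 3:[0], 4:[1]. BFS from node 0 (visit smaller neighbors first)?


BFS queue: start with [0]
Visit order: [0, 1, 3, 2, 4]


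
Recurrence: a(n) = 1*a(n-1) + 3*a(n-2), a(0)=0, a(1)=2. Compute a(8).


Build bottom-up:
...a(6)=80, a(7)=194, a(8)=1*194+3*80=434


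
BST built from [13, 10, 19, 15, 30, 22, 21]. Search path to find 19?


BST root = 13
Search for 19: compare at each node
Path: [13, 19]


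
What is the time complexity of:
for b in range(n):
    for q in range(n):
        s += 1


Per nesting level: O(n) * O(n) = O(n^2)
Complexity: O(n^2)


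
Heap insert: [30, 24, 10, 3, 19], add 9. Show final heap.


Append 9: [30, 24, 10, 3, 19, 9]
Bubble up: no swaps needed
Result: [30, 24, 10, 3, 19, 9]


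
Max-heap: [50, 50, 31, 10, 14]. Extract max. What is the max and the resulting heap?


Max = 50
Replace root with last, heapify down
Resulting heap: [50, 14, 31, 10]


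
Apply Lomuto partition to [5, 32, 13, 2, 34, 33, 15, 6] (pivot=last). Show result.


Elements <= 6 go left of pivot.
Result: [5, 2, 6, 32, 34, 33, 15, 13], pivot at index 2


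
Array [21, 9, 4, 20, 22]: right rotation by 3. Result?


Right rotate by 3: [4, 20, 22, 21, 9]


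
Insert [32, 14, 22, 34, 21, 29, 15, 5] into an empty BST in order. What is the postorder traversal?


Root = 32; build tree by BST insertion.
Postorder traversal: [5, 15, 21, 29, 22, 14, 34, 32]


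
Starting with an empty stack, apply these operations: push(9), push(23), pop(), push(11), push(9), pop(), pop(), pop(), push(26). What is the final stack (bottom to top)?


push(9) -> [9]
push(23) -> [9, 23]
pop() returns 23 -> [9]
push(11) -> [9, 11]
push(9) -> [9, 11, 9]
pop() returns 9 -> [9, 11]
pop() returns 11 -> [9]
pop() returns 9 -> []
push(26) -> [26]
Final stack (bottom to top): [26]


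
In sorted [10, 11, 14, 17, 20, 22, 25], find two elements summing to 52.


Two pointers: lo=0, hi=6
No pair sums to 52


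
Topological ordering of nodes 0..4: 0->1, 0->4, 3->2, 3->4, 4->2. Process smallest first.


Kahn's algorithm, process smallest node first
Order: [0, 1, 3, 4, 2]


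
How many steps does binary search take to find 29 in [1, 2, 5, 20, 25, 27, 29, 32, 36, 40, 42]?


Search for 29:
[0,10] mid=5 arr[5]=27
[6,10] mid=8 arr[8]=36
[6,7] mid=6 arr[6]=29
Total: 3 comparisons


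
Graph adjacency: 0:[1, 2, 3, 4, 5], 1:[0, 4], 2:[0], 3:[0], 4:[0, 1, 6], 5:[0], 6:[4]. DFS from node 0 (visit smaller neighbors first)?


DFS stack-based: start with [0]
Visit order: [0, 1, 4, 6, 2, 3, 5]


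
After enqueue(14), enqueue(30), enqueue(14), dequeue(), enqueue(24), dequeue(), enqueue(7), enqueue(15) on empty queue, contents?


enqueue(14) -> [14]
enqueue(30) -> [14, 30]
enqueue(14) -> [14, 30, 14]
dequeue() returns 14 -> [30, 14]
enqueue(24) -> [30, 14, 24]
dequeue() returns 30 -> [14, 24]
enqueue(7) -> [14, 24, 7]
enqueue(15) -> [14, 24, 7, 15]
Final queue (front to back): [14, 24, 7, 15]


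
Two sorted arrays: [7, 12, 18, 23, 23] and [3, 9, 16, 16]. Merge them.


Compare heads, take smaller each step.
Merged: [3, 7, 9, 12, 16, 16, 18, 23, 23]


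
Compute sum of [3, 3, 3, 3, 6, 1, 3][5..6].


Prefix sums: [0, 3, 6, 9, 12, 18, 19, 22]
Sum[5..6] = prefix[7] - prefix[5] = 22 - 18 = 4


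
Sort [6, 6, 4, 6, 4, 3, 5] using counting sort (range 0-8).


Count array: [0, 0, 0, 1, 2, 1, 3, 0, 0]
Reconstruct: [3, 4, 4, 5, 6, 6, 6]


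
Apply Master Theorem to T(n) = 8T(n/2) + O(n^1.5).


a=8, b=2, c=1.5. log_2(8)=3 > c=1.5. Case 1: O(n^log_b(a)) = O(n^3)
Complexity: O(n^3)


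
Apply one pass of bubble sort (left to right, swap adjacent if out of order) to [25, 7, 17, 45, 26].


After one pass: [7, 17, 25, 26, 45]


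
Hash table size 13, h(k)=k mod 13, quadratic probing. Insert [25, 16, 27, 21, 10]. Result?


Insertions: 25->slot 12; 16->slot 3; 27->slot 1; 21->slot 8; 10->slot 10
Table: [None, 27, None, 16, None, None, None, None, 21, None, 10, None, 25]


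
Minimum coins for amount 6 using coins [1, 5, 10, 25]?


dp[0]=0; dp[i]=1+min(dp[i-c] for c in coins)
...dp[1]=1, dp[2]=2, dp[3]=3, dp[4]=4, dp[5]=1, dp[6]=2
Minimum coins for 6 = 2


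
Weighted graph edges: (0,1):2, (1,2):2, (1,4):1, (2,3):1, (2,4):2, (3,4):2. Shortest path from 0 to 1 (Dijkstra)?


Dijkstra from 0:
Distances: {0: 0, 1: 2, 2: 4, 3: 5, 4: 3}
Shortest distance to 1 = 2, path = [0, 1]


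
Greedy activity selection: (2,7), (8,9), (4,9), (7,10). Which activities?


Greedy: pick earliest-ending, then skip overlaps.
Selected (2 activities): [(2, 7), (8, 9)]


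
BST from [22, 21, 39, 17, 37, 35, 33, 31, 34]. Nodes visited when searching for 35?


BST root = 22
Search for 35: compare at each node
Path: [22, 39, 37, 35]


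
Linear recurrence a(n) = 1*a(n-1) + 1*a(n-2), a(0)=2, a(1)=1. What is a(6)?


Build bottom-up:
...a(4)=7, a(5)=11, a(6)=1*11+1*7=18


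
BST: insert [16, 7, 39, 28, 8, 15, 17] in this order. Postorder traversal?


Root = 16; build tree by BST insertion.
Postorder traversal: [15, 8, 7, 17, 28, 39, 16]


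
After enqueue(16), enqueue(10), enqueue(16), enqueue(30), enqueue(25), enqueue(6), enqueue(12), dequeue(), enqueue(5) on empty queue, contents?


enqueue(16) -> [16]
enqueue(10) -> [16, 10]
enqueue(16) -> [16, 10, 16]
enqueue(30) -> [16, 10, 16, 30]
enqueue(25) -> [16, 10, 16, 30, 25]
enqueue(6) -> [16, 10, 16, 30, 25, 6]
enqueue(12) -> [16, 10, 16, 30, 25, 6, 12]
dequeue() returns 16 -> [10, 16, 30, 25, 6, 12]
enqueue(5) -> [10, 16, 30, 25, 6, 12, 5]
Final queue (front to back): [10, 16, 30, 25, 6, 12, 5]


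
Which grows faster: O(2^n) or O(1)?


constant grows slower than exponential
O(1) is asymptotically smaller; O(2^n) grows faster


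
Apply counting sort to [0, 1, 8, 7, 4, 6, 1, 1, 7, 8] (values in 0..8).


Count array: [1, 3, 0, 0, 1, 0, 1, 2, 2]
Reconstruct: [0, 1, 1, 1, 4, 6, 7, 7, 8, 8]


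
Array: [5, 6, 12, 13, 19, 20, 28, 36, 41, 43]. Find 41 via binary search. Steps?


Search for 41:
[0,9] mid=4 arr[4]=19
[5,9] mid=7 arr[7]=36
[8,9] mid=8 arr[8]=41
Total: 3 comparisons


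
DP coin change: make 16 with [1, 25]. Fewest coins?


dp[0]=0; dp[i]=1+min(dp[i-c] for c in coins)
...dp[11]=11, dp[12]=12, dp[13]=13, dp[14]=14, dp[15]=15, dp[16]=16
Minimum coins for 16 = 16


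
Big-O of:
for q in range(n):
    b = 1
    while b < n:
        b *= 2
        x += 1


Per nesting level: O(n) * O(log n) = O(n log n)
Complexity: O(n log n)


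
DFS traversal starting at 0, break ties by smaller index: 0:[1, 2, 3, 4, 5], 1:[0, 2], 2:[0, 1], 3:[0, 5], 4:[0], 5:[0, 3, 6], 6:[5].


DFS stack-based: start with [0]
Visit order: [0, 1, 2, 3, 5, 6, 4]


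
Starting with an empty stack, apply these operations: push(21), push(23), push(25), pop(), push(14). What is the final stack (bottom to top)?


push(21) -> [21]
push(23) -> [21, 23]
push(25) -> [21, 23, 25]
pop() returns 25 -> [21, 23]
push(14) -> [21, 23, 14]
Final stack (bottom to top): [21, 23, 14]


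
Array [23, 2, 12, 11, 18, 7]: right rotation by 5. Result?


Right rotate by 5: [2, 12, 11, 18, 7, 23]


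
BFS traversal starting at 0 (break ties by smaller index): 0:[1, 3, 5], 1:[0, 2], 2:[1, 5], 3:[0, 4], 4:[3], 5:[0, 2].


BFS queue: start with [0]
Visit order: [0, 1, 3, 5, 2, 4]


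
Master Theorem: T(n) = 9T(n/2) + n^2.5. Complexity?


a=9, b=2, c=2.5. log_2(9)=3.170 > c=2.5. Case 1: O(n^log_b(a)) = O(n^3.170)
Complexity: O(n^3.170)


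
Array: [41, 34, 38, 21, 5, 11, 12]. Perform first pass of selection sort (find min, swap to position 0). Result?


After one pass: [5, 34, 38, 21, 41, 11, 12]


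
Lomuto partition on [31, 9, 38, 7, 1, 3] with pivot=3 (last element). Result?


Elements <= 3 go left of pivot.
Result: [1, 3, 38, 7, 31, 9], pivot at index 1


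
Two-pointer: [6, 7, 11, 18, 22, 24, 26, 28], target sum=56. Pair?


Two pointers: lo=0, hi=7
No pair sums to 56


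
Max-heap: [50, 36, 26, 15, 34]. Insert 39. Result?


Append 39: [50, 36, 26, 15, 34, 39]
Bubble up: swap idx 5(39) with idx 2(26)
Result: [50, 36, 39, 15, 34, 26]


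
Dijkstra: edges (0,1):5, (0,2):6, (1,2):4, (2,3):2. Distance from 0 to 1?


Dijkstra from 0:
Distances: {0: 0, 1: 5, 2: 6, 3: 8}
Shortest distance to 1 = 5, path = [0, 1]


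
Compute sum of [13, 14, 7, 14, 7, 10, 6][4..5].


Prefix sums: [0, 13, 27, 34, 48, 55, 65, 71]
Sum[4..5] = prefix[6] - prefix[4] = 65 - 48 = 17


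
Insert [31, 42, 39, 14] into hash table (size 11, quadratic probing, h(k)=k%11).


Insertions: 31->slot 9; 42->slot 10; 39->slot 6; 14->slot 3
Table: [None, None, None, 14, None, None, 39, None, None, 31, 42]


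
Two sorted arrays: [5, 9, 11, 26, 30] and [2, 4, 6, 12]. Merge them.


Compare heads, take smaller each step.
Merged: [2, 4, 5, 6, 9, 11, 12, 26, 30]


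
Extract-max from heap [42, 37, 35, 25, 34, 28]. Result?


Max = 42
Replace root with last, heapify down
Resulting heap: [37, 34, 35, 25, 28]


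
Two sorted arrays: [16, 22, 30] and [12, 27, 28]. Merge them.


Compare heads, take smaller each step.
Merged: [12, 16, 22, 27, 28, 30]


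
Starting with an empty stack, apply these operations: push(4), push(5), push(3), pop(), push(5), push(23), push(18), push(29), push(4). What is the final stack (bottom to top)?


push(4) -> [4]
push(5) -> [4, 5]
push(3) -> [4, 5, 3]
pop() returns 3 -> [4, 5]
push(5) -> [4, 5, 5]
push(23) -> [4, 5, 5, 23]
push(18) -> [4, 5, 5, 23, 18]
push(29) -> [4, 5, 5, 23, 18, 29]
push(4) -> [4, 5, 5, 23, 18, 29, 4]
Final stack (bottom to top): [4, 5, 5, 23, 18, 29, 4]


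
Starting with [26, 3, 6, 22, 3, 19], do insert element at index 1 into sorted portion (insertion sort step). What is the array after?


After one pass: [3, 26, 6, 22, 3, 19]


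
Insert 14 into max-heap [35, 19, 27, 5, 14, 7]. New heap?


Append 14: [35, 19, 27, 5, 14, 7, 14]
Bubble up: no swaps needed
Result: [35, 19, 27, 5, 14, 7, 14]


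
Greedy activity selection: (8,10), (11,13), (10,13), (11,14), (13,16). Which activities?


Greedy: pick earliest-ending, then skip overlaps.
Selected (3 activities): [(8, 10), (11, 13), (13, 16)]


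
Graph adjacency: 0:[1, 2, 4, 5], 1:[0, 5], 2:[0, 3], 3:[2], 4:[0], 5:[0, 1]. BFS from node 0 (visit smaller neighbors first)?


BFS queue: start with [0]
Visit order: [0, 1, 2, 4, 5, 3]
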